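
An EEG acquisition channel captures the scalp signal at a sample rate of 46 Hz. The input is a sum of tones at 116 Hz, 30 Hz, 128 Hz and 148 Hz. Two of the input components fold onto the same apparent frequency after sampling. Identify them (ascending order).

fs/2 = 23 Hz.
116 Hz mod fs = 24 Hz.
24 Hz > fs/2 = 23 Hz, folds to fs − 24 Hz = 22 Hz.
30 Hz > fs/2 = 23 Hz, folds to fs − 30 Hz = 16 Hz.
128 Hz mod fs = 36 Hz.
36 Hz > fs/2 = 23 Hz, folds to fs − 36 Hz = 10 Hz.
148 Hz mod fs = 10 Hz.
10 Hz ≤ fs/2 = 23 Hz, appears at 10 Hz.
128 Hz and 148 Hz both map to 10 Hz.

128 Hz, 148 Hz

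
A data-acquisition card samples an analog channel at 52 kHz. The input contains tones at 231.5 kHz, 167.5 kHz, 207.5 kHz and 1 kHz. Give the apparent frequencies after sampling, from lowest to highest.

fs/2 = 26 kHz.
231.5 kHz mod fs = 23.5 kHz.
23.5 kHz ≤ fs/2 = 26 kHz, appears at 23.5 kHz.
167.5 kHz mod fs = 11.5 kHz.
11.5 kHz ≤ fs/2 = 26 kHz, appears at 11.5 kHz.
207.5 kHz mod fs = 51.5 kHz.
51.5 kHz > fs/2 = 26 kHz, folds to fs − 51.5 kHz = 0.5 kHz.
1 kHz ≤ fs/2 = 26 kHz, passes unchanged.
Distinct values: {0.5 kHz, 1 kHz, 11.5 kHz, 23.5 kHz}.

0.5 kHz, 1 kHz, 11.5 kHz, 23.5 kHz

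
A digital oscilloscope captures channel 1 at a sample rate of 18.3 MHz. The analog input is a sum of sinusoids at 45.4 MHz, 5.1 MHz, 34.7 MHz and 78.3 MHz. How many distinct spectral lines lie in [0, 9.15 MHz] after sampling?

3

fs/2 = 9.15 MHz.
45.4 MHz mod fs = 8.8 MHz.
8.8 MHz ≤ fs/2 = 9.15 MHz, appears at 8.8 MHz.
5.1 MHz ≤ fs/2 = 9.15 MHz, passes unchanged.
34.7 MHz mod fs = 16.4 MHz.
16.4 MHz > fs/2 = 9.15 MHz, folds to fs − 16.4 MHz = 1.9 MHz.
78.3 MHz mod fs = 5.1 MHz.
5.1 MHz ≤ fs/2 = 9.15 MHz, appears at 5.1 MHz.
Distinct values: {1.9 MHz, 5.1 MHz, 8.8 MHz} → 3.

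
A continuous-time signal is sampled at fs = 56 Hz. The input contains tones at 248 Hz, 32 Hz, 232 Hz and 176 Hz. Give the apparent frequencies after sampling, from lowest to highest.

fs/2 = 28 Hz.
248 Hz mod fs = 24 Hz.
24 Hz ≤ fs/2 = 28 Hz, appears at 24 Hz.
32 Hz > fs/2 = 28 Hz, folds to fs − 32 Hz = 24 Hz.
232 Hz mod fs = 8 Hz.
8 Hz ≤ fs/2 = 28 Hz, appears at 8 Hz.
176 Hz mod fs = 8 Hz.
8 Hz ≤ fs/2 = 28 Hz, appears at 8 Hz.
Distinct values: {8 Hz, 24 Hz}.

8 Hz, 24 Hz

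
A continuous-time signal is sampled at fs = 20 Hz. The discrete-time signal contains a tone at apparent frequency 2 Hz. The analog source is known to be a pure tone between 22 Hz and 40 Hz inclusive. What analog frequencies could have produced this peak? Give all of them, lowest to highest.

Frequencies that alias to 2 Hz are k·fs ± 2 Hz for integer k ≥ 0.
k=0: 2 Hz.
k=1: 18 Hz, 22 Hz.
k=2: 38 Hz, 42 Hz.
k=3: 58 Hz, 62 Hz.
Within [22 Hz, 40 Hz]: 22 Hz, 38 Hz.

22 Hz, 38 Hz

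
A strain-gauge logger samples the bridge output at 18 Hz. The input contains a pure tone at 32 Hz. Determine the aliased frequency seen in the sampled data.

32 Hz mod fs = 14 Hz.
14 Hz > fs/2 = 9 Hz, folds to fs − 14 Hz = 4 Hz.

4 Hz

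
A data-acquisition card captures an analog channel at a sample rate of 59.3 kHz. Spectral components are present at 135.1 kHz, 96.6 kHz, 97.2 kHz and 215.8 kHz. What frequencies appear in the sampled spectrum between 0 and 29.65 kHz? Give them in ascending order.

fs/2 = 29.65 kHz.
135.1 kHz mod fs = 16.5 kHz.
16.5 kHz ≤ fs/2 = 29.65 kHz, appears at 16.5 kHz.
96.6 kHz mod fs = 37.3 kHz.
37.3 kHz > fs/2 = 29.65 kHz, folds to fs − 37.3 kHz = 22 kHz.
97.2 kHz mod fs = 37.9 kHz.
37.9 kHz > fs/2 = 29.65 kHz, folds to fs − 37.9 kHz = 21.4 kHz.
215.8 kHz mod fs = 37.9 kHz.
37.9 kHz > fs/2 = 29.65 kHz, folds to fs − 37.9 kHz = 21.4 kHz.
Distinct values: {16.5 kHz, 21.4 kHz, 22 kHz}.

16.5 kHz, 21.4 kHz, 22 kHz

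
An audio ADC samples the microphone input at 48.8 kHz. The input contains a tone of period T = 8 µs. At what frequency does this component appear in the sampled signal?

T = 8 µs → f = 1/T = 125 kHz.
125 kHz mod fs = 27.4 kHz.
27.4 kHz > fs/2 = 24.4 kHz, folds to fs − 27.4 kHz = 21.4 kHz.

21.4 kHz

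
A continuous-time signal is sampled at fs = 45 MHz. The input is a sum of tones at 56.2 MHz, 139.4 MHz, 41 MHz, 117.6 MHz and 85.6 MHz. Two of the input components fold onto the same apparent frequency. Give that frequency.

fs/2 = 22.5 MHz.
56.2 MHz mod fs = 11.2 MHz.
11.2 MHz ≤ fs/2 = 22.5 MHz, appears at 11.2 MHz.
139.4 MHz mod fs = 4.4 MHz.
4.4 MHz ≤ fs/2 = 22.5 MHz, appears at 4.4 MHz.
41 MHz > fs/2 = 22.5 MHz, folds to fs − 41 MHz = 4 MHz.
117.6 MHz mod fs = 27.6 MHz.
27.6 MHz > fs/2 = 22.5 MHz, folds to fs − 27.6 MHz = 17.4 MHz.
85.6 MHz mod fs = 40.6 MHz.
40.6 MHz > fs/2 = 22.5 MHz, folds to fs − 40.6 MHz = 4.4 MHz.
85.6 MHz and 139.4 MHz both map to 4.4 MHz.

4.4 MHz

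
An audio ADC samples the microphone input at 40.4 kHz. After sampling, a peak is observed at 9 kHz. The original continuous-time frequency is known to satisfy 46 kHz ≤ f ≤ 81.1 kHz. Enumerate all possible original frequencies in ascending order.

Frequencies that alias to 9 kHz are k·fs ± 9 kHz for integer k ≥ 0.
k=0: 9 kHz.
k=1: 31.4 kHz, 49.4 kHz.
k=2: 71.8 kHz, 89.8 kHz.
k=3: 112.2 kHz, 130.2 kHz.
Within [46 kHz, 81.1 kHz]: 49.4 kHz, 71.8 kHz.

49.4 kHz, 71.8 kHz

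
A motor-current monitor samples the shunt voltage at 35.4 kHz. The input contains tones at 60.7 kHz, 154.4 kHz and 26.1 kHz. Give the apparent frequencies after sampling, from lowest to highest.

9.3 kHz, 10.1 kHz, 12.8 kHz

fs/2 = 17.7 kHz.
60.7 kHz mod fs = 25.3 kHz.
25.3 kHz > fs/2 = 17.7 kHz, folds to fs − 25.3 kHz = 10.1 kHz.
154.4 kHz mod fs = 12.8 kHz.
12.8 kHz ≤ fs/2 = 17.7 kHz, appears at 12.8 kHz.
26.1 kHz > fs/2 = 17.7 kHz, folds to fs − 26.1 kHz = 9.3 kHz.
Distinct values: {9.3 kHz, 10.1 kHz, 12.8 kHz}.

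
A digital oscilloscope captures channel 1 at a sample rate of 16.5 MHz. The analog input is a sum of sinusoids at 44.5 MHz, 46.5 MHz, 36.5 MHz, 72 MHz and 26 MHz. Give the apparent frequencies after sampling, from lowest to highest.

fs/2 = 8.25 MHz.
44.5 MHz mod fs = 11.5 MHz.
11.5 MHz > fs/2 = 8.25 MHz, folds to fs − 11.5 MHz = 5 MHz.
46.5 MHz mod fs = 13.5 MHz.
13.5 MHz > fs/2 = 8.25 MHz, folds to fs − 13.5 MHz = 3 MHz.
36.5 MHz mod fs = 3.5 MHz.
3.5 MHz ≤ fs/2 = 8.25 MHz, appears at 3.5 MHz.
72 MHz mod fs = 6 MHz.
6 MHz ≤ fs/2 = 8.25 MHz, appears at 6 MHz.
26 MHz mod fs = 9.5 MHz.
9.5 MHz > fs/2 = 8.25 MHz, folds to fs − 9.5 MHz = 7 MHz.
Distinct values: {3 MHz, 3.5 MHz, 5 MHz, 6 MHz, 7 MHz}.

3 MHz, 3.5 MHz, 5 MHz, 6 MHz, 7 MHz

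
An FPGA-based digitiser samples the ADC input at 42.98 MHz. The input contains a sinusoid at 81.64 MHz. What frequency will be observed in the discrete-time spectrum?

4.32 MHz

81.64 MHz mod fs = 38.66 MHz.
38.66 MHz > fs/2 = 21.49 MHz, folds to fs − 38.66 MHz = 4.32 MHz.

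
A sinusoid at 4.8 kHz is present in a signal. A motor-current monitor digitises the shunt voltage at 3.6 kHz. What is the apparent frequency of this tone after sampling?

1.2 kHz

4.8 kHz mod fs = 1.2 kHz.
1.2 kHz ≤ fs/2 = 1.8 kHz, appears at 1.2 kHz.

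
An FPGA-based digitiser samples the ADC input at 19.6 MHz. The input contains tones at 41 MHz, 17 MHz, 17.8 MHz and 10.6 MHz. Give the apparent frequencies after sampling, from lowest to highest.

1.8 MHz, 2.6 MHz, 9 MHz

fs/2 = 9.8 MHz.
41 MHz mod fs = 1.8 MHz.
1.8 MHz ≤ fs/2 = 9.8 MHz, appears at 1.8 MHz.
17 MHz > fs/2 = 9.8 MHz, folds to fs − 17 MHz = 2.6 MHz.
17.8 MHz > fs/2 = 9.8 MHz, folds to fs − 17.8 MHz = 1.8 MHz.
10.6 MHz > fs/2 = 9.8 MHz, folds to fs − 10.6 MHz = 9 MHz.
Distinct values: {1.8 MHz, 2.6 MHz, 9 MHz}.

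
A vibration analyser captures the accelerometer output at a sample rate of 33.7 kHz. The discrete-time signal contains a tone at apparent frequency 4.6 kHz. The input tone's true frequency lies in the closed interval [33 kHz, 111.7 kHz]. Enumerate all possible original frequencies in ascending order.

38.3 kHz, 62.8 kHz, 72 kHz, 96.5 kHz, 105.7 kHz

Frequencies that alias to 4.6 kHz are k·fs ± 4.6 kHz for integer k ≥ 0.
k=0: 4.6 kHz.
k=1: 29.1 kHz, 38.3 kHz.
k=2: 62.8 kHz, 72 kHz.
k=3: 96.5 kHz, 105.7 kHz.
k=4: 130.2 kHz, 139.4 kHz.
Within [33 kHz, 111.7 kHz]: 38.3 kHz, 62.8 kHz, 72 kHz, 96.5 kHz, 105.7 kHz.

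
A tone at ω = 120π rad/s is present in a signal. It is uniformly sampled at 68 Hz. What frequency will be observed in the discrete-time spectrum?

ω = 120π rad/s → f = ω/(2π) = 60 Hz.
60 Hz > fs/2 = 34 Hz, folds to fs − 60 Hz = 8 Hz.

8 Hz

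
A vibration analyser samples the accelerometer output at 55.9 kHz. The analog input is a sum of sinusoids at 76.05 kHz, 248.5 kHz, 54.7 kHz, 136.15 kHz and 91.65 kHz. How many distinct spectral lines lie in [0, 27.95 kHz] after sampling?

4

fs/2 = 27.95 kHz.
76.05 kHz mod fs = 20.15 kHz.
20.15 kHz ≤ fs/2 = 27.95 kHz, appears at 20.15 kHz.
248.5 kHz mod fs = 24.9 kHz.
24.9 kHz ≤ fs/2 = 27.95 kHz, appears at 24.9 kHz.
54.7 kHz > fs/2 = 27.95 kHz, folds to fs − 54.7 kHz = 1.2 kHz.
136.15 kHz mod fs = 24.35 kHz.
24.35 kHz ≤ fs/2 = 27.95 kHz, appears at 24.35 kHz.
91.65 kHz mod fs = 35.75 kHz.
35.75 kHz > fs/2 = 27.95 kHz, folds to fs − 35.75 kHz = 20.15 kHz.
Distinct values: {1.2 kHz, 20.15 kHz, 24.35 kHz, 24.9 kHz} → 4.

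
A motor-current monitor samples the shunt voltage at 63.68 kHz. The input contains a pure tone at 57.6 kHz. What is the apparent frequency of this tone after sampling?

6.08 kHz

57.6 kHz > fs/2 = 31.84 kHz, folds to fs − 57.6 kHz = 6.08 kHz.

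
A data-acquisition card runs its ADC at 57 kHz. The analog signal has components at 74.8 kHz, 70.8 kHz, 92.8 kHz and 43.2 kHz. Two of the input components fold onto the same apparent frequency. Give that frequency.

13.8 kHz

fs/2 = 28.5 kHz.
74.8 kHz mod fs = 17.8 kHz.
17.8 kHz ≤ fs/2 = 28.5 kHz, appears at 17.8 kHz.
70.8 kHz mod fs = 13.8 kHz.
13.8 kHz ≤ fs/2 = 28.5 kHz, appears at 13.8 kHz.
92.8 kHz mod fs = 35.8 kHz.
35.8 kHz > fs/2 = 28.5 kHz, folds to fs − 35.8 kHz = 21.2 kHz.
43.2 kHz > fs/2 = 28.5 kHz, folds to fs − 43.2 kHz = 13.8 kHz.
43.2 kHz and 70.8 kHz both map to 13.8 kHz.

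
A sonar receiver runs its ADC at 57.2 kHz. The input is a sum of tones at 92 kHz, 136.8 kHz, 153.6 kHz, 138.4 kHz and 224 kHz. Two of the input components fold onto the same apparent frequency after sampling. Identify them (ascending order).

92 kHz, 136.8 kHz

fs/2 = 28.6 kHz.
92 kHz mod fs = 34.8 kHz.
34.8 kHz > fs/2 = 28.6 kHz, folds to fs − 34.8 kHz = 22.4 kHz.
136.8 kHz mod fs = 22.4 kHz.
22.4 kHz ≤ fs/2 = 28.6 kHz, appears at 22.4 kHz.
153.6 kHz mod fs = 39.2 kHz.
39.2 kHz > fs/2 = 28.6 kHz, folds to fs − 39.2 kHz = 18 kHz.
138.4 kHz mod fs = 24 kHz.
24 kHz ≤ fs/2 = 28.6 kHz, appears at 24 kHz.
224 kHz mod fs = 52.4 kHz.
52.4 kHz > fs/2 = 28.6 kHz, folds to fs − 52.4 kHz = 4.8 kHz.
92 kHz and 136.8 kHz both map to 22.4 kHz.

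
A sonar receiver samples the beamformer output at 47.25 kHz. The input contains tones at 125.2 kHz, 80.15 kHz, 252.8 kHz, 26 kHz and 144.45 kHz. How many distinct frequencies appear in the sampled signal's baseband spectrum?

4

fs/2 = 23.625 kHz.
125.2 kHz mod fs = 30.7 kHz.
30.7 kHz > fs/2 = 23.625 kHz, folds to fs − 30.7 kHz = 16.55 kHz.
80.15 kHz mod fs = 32.9 kHz.
32.9 kHz > fs/2 = 23.625 kHz, folds to fs − 32.9 kHz = 14.35 kHz.
252.8 kHz mod fs = 16.55 kHz.
16.55 kHz ≤ fs/2 = 23.625 kHz, appears at 16.55 kHz.
26 kHz > fs/2 = 23.625 kHz, folds to fs − 26 kHz = 21.25 kHz.
144.45 kHz mod fs = 2.7 kHz.
2.7 kHz ≤ fs/2 = 23.625 kHz, appears at 2.7 kHz.
Distinct values: {2.7 kHz, 14.35 kHz, 16.55 kHz, 21.25 kHz} → 4.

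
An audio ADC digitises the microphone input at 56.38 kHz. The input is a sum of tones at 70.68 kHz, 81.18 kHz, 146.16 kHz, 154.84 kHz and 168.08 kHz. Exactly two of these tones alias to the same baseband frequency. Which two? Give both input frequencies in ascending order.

fs/2 = 28.19 kHz.
70.68 kHz mod fs = 14.3 kHz.
14.3 kHz ≤ fs/2 = 28.19 kHz, appears at 14.3 kHz.
81.18 kHz mod fs = 24.8 kHz.
24.8 kHz ≤ fs/2 = 28.19 kHz, appears at 24.8 kHz.
146.16 kHz mod fs = 33.4 kHz.
33.4 kHz > fs/2 = 28.19 kHz, folds to fs − 33.4 kHz = 22.98 kHz.
154.84 kHz mod fs = 42.08 kHz.
42.08 kHz > fs/2 = 28.19 kHz, folds to fs − 42.08 kHz = 14.3 kHz.
168.08 kHz mod fs = 55.32 kHz.
55.32 kHz > fs/2 = 28.19 kHz, folds to fs − 55.32 kHz = 1.06 kHz.
70.68 kHz and 154.84 kHz both map to 14.3 kHz.

70.68 kHz, 154.84 kHz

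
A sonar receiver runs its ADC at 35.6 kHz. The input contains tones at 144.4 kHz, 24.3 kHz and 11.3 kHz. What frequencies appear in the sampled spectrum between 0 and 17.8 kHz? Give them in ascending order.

2 kHz, 11.3 kHz

fs/2 = 17.8 kHz.
144.4 kHz mod fs = 2 kHz.
2 kHz ≤ fs/2 = 17.8 kHz, appears at 2 kHz.
24.3 kHz > fs/2 = 17.8 kHz, folds to fs − 24.3 kHz = 11.3 kHz.
11.3 kHz ≤ fs/2 = 17.8 kHz, passes unchanged.
Distinct values: {2 kHz, 11.3 kHz}.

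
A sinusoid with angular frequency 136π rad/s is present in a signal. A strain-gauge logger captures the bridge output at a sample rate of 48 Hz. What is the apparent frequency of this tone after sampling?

20 Hz

ω = 136π rad/s → f = ω/(2π) = 68 Hz.
68 Hz mod fs = 20 Hz.
20 Hz ≤ fs/2 = 24 Hz, appears at 20 Hz.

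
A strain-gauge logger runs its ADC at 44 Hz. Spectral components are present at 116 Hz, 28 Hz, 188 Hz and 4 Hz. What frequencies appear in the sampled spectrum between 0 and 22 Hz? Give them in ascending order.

4 Hz, 12 Hz, 16 Hz

fs/2 = 22 Hz.
116 Hz mod fs = 28 Hz.
28 Hz > fs/2 = 22 Hz, folds to fs − 28 Hz = 16 Hz.
28 Hz > fs/2 = 22 Hz, folds to fs − 28 Hz = 16 Hz.
188 Hz mod fs = 12 Hz.
12 Hz ≤ fs/2 = 22 Hz, appears at 12 Hz.
4 Hz ≤ fs/2 = 22 Hz, passes unchanged.
Distinct values: {4 Hz, 12 Hz, 16 Hz}.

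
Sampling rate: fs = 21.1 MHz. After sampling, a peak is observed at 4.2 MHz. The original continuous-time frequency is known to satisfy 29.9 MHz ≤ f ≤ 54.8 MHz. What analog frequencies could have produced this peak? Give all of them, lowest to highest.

38 MHz, 46.4 MHz

Frequencies that alias to 4.2 MHz are k·fs ± 4.2 MHz for integer k ≥ 0.
k=0: 4.2 MHz.
k=1: 16.9 MHz, 25.3 MHz.
k=2: 38 MHz, 46.4 MHz.
k=3: 59.1 MHz, 67.5 MHz.
Within [29.9 MHz, 54.8 MHz]: 38 MHz, 46.4 MHz.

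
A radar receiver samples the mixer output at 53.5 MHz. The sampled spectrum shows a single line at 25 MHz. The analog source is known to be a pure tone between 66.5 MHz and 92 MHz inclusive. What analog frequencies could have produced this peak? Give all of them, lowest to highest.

78.5 MHz, 82 MHz

Frequencies that alias to 25 MHz are k·fs ± 25 MHz for integer k ≥ 0.
k=0: 25 MHz.
k=1: 28.5 MHz, 78.5 MHz.
k=2: 82 MHz, 132 MHz.
k=3: 135.5 MHz, 185.5 MHz.
Within [66.5 MHz, 92 MHz]: 78.5 MHz, 82 MHz.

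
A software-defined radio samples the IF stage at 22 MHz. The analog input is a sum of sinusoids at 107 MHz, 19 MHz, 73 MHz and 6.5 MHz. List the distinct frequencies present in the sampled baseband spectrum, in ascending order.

fs/2 = 11 MHz.
107 MHz mod fs = 19 MHz.
19 MHz > fs/2 = 11 MHz, folds to fs − 19 MHz = 3 MHz.
19 MHz > fs/2 = 11 MHz, folds to fs − 19 MHz = 3 MHz.
73 MHz mod fs = 7 MHz.
7 MHz ≤ fs/2 = 11 MHz, appears at 7 MHz.
6.5 MHz ≤ fs/2 = 11 MHz, passes unchanged.
Distinct values: {3 MHz, 6.5 MHz, 7 MHz}.

3 MHz, 6.5 MHz, 7 MHz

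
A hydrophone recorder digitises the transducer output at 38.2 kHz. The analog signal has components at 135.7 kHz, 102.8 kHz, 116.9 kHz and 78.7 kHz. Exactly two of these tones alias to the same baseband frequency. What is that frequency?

fs/2 = 19.1 kHz.
135.7 kHz mod fs = 21.1 kHz.
21.1 kHz > fs/2 = 19.1 kHz, folds to fs − 21.1 kHz = 17.1 kHz.
102.8 kHz mod fs = 26.4 kHz.
26.4 kHz > fs/2 = 19.1 kHz, folds to fs − 26.4 kHz = 11.8 kHz.
116.9 kHz mod fs = 2.3 kHz.
2.3 kHz ≤ fs/2 = 19.1 kHz, appears at 2.3 kHz.
78.7 kHz mod fs = 2.3 kHz.
2.3 kHz ≤ fs/2 = 19.1 kHz, appears at 2.3 kHz.
78.7 kHz and 116.9 kHz both map to 2.3 kHz.

2.3 kHz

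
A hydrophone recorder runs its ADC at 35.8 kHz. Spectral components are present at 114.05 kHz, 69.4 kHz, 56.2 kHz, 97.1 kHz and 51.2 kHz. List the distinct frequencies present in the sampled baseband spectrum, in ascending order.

2.2 kHz, 6.65 kHz, 10.3 kHz, 15.4 kHz

fs/2 = 17.9 kHz.
114.05 kHz mod fs = 6.65 kHz.
6.65 kHz ≤ fs/2 = 17.9 kHz, appears at 6.65 kHz.
69.4 kHz mod fs = 33.6 kHz.
33.6 kHz > fs/2 = 17.9 kHz, folds to fs − 33.6 kHz = 2.2 kHz.
56.2 kHz mod fs = 20.4 kHz.
20.4 kHz > fs/2 = 17.9 kHz, folds to fs − 20.4 kHz = 15.4 kHz.
97.1 kHz mod fs = 25.5 kHz.
25.5 kHz > fs/2 = 17.9 kHz, folds to fs − 25.5 kHz = 10.3 kHz.
51.2 kHz mod fs = 15.4 kHz.
15.4 kHz ≤ fs/2 = 17.9 kHz, appears at 15.4 kHz.
Distinct values: {2.2 kHz, 6.65 kHz, 10.3 kHz, 15.4 kHz}.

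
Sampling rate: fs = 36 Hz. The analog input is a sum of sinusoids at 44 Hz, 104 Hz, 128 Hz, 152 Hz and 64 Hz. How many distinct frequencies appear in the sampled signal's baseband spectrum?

3

fs/2 = 18 Hz.
44 Hz mod fs = 8 Hz.
8 Hz ≤ fs/2 = 18 Hz, appears at 8 Hz.
104 Hz mod fs = 32 Hz.
32 Hz > fs/2 = 18 Hz, folds to fs − 32 Hz = 4 Hz.
128 Hz mod fs = 20 Hz.
20 Hz > fs/2 = 18 Hz, folds to fs − 20 Hz = 16 Hz.
152 Hz mod fs = 8 Hz.
8 Hz ≤ fs/2 = 18 Hz, appears at 8 Hz.
64 Hz mod fs = 28 Hz.
28 Hz > fs/2 = 18 Hz, folds to fs − 28 Hz = 8 Hz.
Distinct values: {4 Hz, 8 Hz, 16 Hz} → 3.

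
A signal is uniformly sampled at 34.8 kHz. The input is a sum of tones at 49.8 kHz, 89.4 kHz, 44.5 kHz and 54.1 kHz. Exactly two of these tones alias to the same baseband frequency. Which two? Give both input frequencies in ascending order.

49.8 kHz, 89.4 kHz

fs/2 = 17.4 kHz.
49.8 kHz mod fs = 15 kHz.
15 kHz ≤ fs/2 = 17.4 kHz, appears at 15 kHz.
89.4 kHz mod fs = 19.8 kHz.
19.8 kHz > fs/2 = 17.4 kHz, folds to fs − 19.8 kHz = 15 kHz.
44.5 kHz mod fs = 9.7 kHz.
9.7 kHz ≤ fs/2 = 17.4 kHz, appears at 9.7 kHz.
54.1 kHz mod fs = 19.3 kHz.
19.3 kHz > fs/2 = 17.4 kHz, folds to fs − 19.3 kHz = 15.5 kHz.
49.8 kHz and 89.4 kHz both map to 15 kHz.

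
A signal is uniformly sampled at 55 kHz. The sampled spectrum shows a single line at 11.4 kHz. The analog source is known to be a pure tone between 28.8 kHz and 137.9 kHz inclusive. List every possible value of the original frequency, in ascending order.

Frequencies that alias to 11.4 kHz are k·fs ± 11.4 kHz for integer k ≥ 0.
k=0: 11.4 kHz.
k=1: 43.6 kHz, 66.4 kHz.
k=2: 98.6 kHz, 121.4 kHz.
k=3: 153.6 kHz, 176.4 kHz.
Within [28.8 kHz, 137.9 kHz]: 43.6 kHz, 66.4 kHz, 98.6 kHz, 121.4 kHz.

43.6 kHz, 66.4 kHz, 98.6 kHz, 121.4 kHz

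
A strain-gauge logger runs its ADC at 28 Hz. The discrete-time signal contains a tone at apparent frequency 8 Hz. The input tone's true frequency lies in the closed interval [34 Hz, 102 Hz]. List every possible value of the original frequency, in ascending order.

Frequencies that alias to 8 Hz are k·fs ± 8 Hz for integer k ≥ 0.
k=0: 8 Hz.
k=1: 20 Hz, 36 Hz.
k=2: 48 Hz, 64 Hz.
k=3: 76 Hz, 92 Hz.
k=4: 104 Hz, 120 Hz.
Within [34 Hz, 102 Hz]: 36 Hz, 48 Hz, 64 Hz, 76 Hz, 92 Hz.

36 Hz, 48 Hz, 64 Hz, 76 Hz, 92 Hz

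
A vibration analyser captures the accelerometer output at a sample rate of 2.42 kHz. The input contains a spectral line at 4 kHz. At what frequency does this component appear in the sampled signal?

4 kHz mod fs = 1.58 kHz.
1.58 kHz > fs/2 = 1.21 kHz, folds to fs − 1.58 kHz = 0.84 kHz.

0.84 kHz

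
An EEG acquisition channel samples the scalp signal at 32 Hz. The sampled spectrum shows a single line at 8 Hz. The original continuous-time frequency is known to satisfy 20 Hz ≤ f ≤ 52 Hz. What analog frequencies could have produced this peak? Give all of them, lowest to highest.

Frequencies that alias to 8 Hz are k·fs ± 8 Hz for integer k ≥ 0.
k=0: 8 Hz.
k=1: 24 Hz, 40 Hz.
k=2: 56 Hz, 72 Hz.
Within [20 Hz, 52 Hz]: 24 Hz, 40 Hz.

24 Hz, 40 Hz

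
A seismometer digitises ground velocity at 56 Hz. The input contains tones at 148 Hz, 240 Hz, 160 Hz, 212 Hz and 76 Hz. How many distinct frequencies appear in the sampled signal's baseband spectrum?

fs/2 = 28 Hz.
148 Hz mod fs = 36 Hz.
36 Hz > fs/2 = 28 Hz, folds to fs − 36 Hz = 20 Hz.
240 Hz mod fs = 16 Hz.
16 Hz ≤ fs/2 = 28 Hz, appears at 16 Hz.
160 Hz mod fs = 48 Hz.
48 Hz > fs/2 = 28 Hz, folds to fs − 48 Hz = 8 Hz.
212 Hz mod fs = 44 Hz.
44 Hz > fs/2 = 28 Hz, folds to fs − 44 Hz = 12 Hz.
76 Hz mod fs = 20 Hz.
20 Hz ≤ fs/2 = 28 Hz, appears at 20 Hz.
Distinct values: {8 Hz, 12 Hz, 16 Hz, 20 Hz} → 4.

4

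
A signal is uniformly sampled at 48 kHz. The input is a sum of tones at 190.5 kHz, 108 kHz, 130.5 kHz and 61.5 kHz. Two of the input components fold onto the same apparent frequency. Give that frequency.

13.5 kHz

fs/2 = 24 kHz.
190.5 kHz mod fs = 46.5 kHz.
46.5 kHz > fs/2 = 24 kHz, folds to fs − 46.5 kHz = 1.5 kHz.
108 kHz mod fs = 12 kHz.
12 kHz ≤ fs/2 = 24 kHz, appears at 12 kHz.
130.5 kHz mod fs = 34.5 kHz.
34.5 kHz > fs/2 = 24 kHz, folds to fs − 34.5 kHz = 13.5 kHz.
61.5 kHz mod fs = 13.5 kHz.
13.5 kHz ≤ fs/2 = 24 kHz, appears at 13.5 kHz.
61.5 kHz and 130.5 kHz both map to 13.5 kHz.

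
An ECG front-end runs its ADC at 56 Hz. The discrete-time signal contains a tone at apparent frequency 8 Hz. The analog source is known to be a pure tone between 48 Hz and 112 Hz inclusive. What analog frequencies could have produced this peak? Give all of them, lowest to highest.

Frequencies that alias to 8 Hz are k·fs ± 8 Hz for integer k ≥ 0.
k=0: 8 Hz.
k=1: 48 Hz, 64 Hz.
k=2: 104 Hz, 120 Hz.
k=3: 160 Hz, 176 Hz.
Within [48 Hz, 112 Hz]: 48 Hz, 64 Hz, 104 Hz.

48 Hz, 64 Hz, 104 Hz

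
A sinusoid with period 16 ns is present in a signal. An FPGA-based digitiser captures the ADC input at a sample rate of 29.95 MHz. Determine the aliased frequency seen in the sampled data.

T = 16 ns → f = 1/T = 62.5 MHz.
62.5 MHz mod fs = 2.6 MHz.
2.6 MHz ≤ fs/2 = 14.975 MHz, appears at 2.6 MHz.

2.6 MHz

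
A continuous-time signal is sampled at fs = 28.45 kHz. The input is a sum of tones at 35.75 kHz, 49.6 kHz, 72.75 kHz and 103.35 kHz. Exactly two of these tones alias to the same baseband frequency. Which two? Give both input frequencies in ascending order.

fs/2 = 14.225 kHz.
35.75 kHz mod fs = 7.3 kHz.
7.3 kHz ≤ fs/2 = 14.225 kHz, appears at 7.3 kHz.
49.6 kHz mod fs = 21.15 kHz.
21.15 kHz > fs/2 = 14.225 kHz, folds to fs − 21.15 kHz = 7.3 kHz.
72.75 kHz mod fs = 15.85 kHz.
15.85 kHz > fs/2 = 14.225 kHz, folds to fs − 15.85 kHz = 12.6 kHz.
103.35 kHz mod fs = 18 kHz.
18 kHz > fs/2 = 14.225 kHz, folds to fs − 18 kHz = 10.45 kHz.
35.75 kHz and 49.6 kHz both map to 7.3 kHz.

35.75 kHz, 49.6 kHz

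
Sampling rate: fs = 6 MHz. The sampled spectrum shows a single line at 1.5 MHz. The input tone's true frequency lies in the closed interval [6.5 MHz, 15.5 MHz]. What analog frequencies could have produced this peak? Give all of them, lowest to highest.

Frequencies that alias to 1.5 MHz are k·fs ± 1.5 MHz for integer k ≥ 0.
k=0: 1.5 MHz.
k=1: 4.5 MHz, 7.5 MHz.
k=2: 10.5 MHz, 13.5 MHz.
k=3: 16.5 MHz, 19.5 MHz.
Within [6.5 MHz, 15.5 MHz]: 7.5 MHz, 10.5 MHz, 13.5 MHz.

7.5 MHz, 10.5 MHz, 13.5 MHz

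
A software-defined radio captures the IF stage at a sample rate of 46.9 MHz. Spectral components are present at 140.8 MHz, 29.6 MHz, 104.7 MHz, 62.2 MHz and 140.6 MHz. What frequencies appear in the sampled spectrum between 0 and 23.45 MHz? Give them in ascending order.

fs/2 = 23.45 MHz.
140.8 MHz mod fs = 0.1 MHz.
0.1 MHz ≤ fs/2 = 23.45 MHz, appears at 0.1 MHz.
29.6 MHz > fs/2 = 23.45 MHz, folds to fs − 29.6 MHz = 17.3 MHz.
104.7 MHz mod fs = 10.9 MHz.
10.9 MHz ≤ fs/2 = 23.45 MHz, appears at 10.9 MHz.
62.2 MHz mod fs = 15.3 MHz.
15.3 MHz ≤ fs/2 = 23.45 MHz, appears at 15.3 MHz.
140.6 MHz mod fs = 46.8 MHz.
46.8 MHz > fs/2 = 23.45 MHz, folds to fs − 46.8 MHz = 0.1 MHz.
Distinct values: {0.1 MHz, 10.9 MHz, 15.3 MHz, 17.3 MHz}.

0.1 MHz, 10.9 MHz, 15.3 MHz, 17.3 MHz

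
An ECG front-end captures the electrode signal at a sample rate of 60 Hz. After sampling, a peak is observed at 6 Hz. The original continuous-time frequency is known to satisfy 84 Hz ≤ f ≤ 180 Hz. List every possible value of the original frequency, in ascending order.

Frequencies that alias to 6 Hz are k·fs ± 6 Hz for integer k ≥ 0.
k=0: 6 Hz.
k=1: 54 Hz, 66 Hz.
k=2: 114 Hz, 126 Hz.
k=3: 174 Hz, 186 Hz.
k=4: 234 Hz, 246 Hz.
Within [84 Hz, 180 Hz]: 114 Hz, 126 Hz, 174 Hz.

114 Hz, 126 Hz, 174 Hz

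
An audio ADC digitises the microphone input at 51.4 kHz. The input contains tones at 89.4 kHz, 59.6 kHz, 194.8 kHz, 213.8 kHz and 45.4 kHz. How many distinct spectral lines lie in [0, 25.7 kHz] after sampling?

4

fs/2 = 25.7 kHz.
89.4 kHz mod fs = 38 kHz.
38 kHz > fs/2 = 25.7 kHz, folds to fs − 38 kHz = 13.4 kHz.
59.6 kHz mod fs = 8.2 kHz.
8.2 kHz ≤ fs/2 = 25.7 kHz, appears at 8.2 kHz.
194.8 kHz mod fs = 40.6 kHz.
40.6 kHz > fs/2 = 25.7 kHz, folds to fs − 40.6 kHz = 10.8 kHz.
213.8 kHz mod fs = 8.2 kHz.
8.2 kHz ≤ fs/2 = 25.7 kHz, appears at 8.2 kHz.
45.4 kHz > fs/2 = 25.7 kHz, folds to fs − 45.4 kHz = 6 kHz.
Distinct values: {6 kHz, 8.2 kHz, 10.8 kHz, 13.4 kHz} → 4.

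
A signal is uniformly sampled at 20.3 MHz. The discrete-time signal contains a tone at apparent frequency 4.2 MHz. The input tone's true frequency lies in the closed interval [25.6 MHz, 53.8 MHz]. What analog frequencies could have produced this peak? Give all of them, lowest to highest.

36.4 MHz, 44.8 MHz

Frequencies that alias to 4.2 MHz are k·fs ± 4.2 MHz for integer k ≥ 0.
k=0: 4.2 MHz.
k=1: 16.1 MHz, 24.5 MHz.
k=2: 36.4 MHz, 44.8 MHz.
k=3: 56.7 MHz, 65.1 MHz.
Within [25.6 MHz, 53.8 MHz]: 36.4 MHz, 44.8 MHz.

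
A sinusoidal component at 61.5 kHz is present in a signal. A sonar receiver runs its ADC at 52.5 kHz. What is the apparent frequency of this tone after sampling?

61.5 kHz mod fs = 9 kHz.
9 kHz ≤ fs/2 = 26.25 kHz, appears at 9 kHz.

9 kHz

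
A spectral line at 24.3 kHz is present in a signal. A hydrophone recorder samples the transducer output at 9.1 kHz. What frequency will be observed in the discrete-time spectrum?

24.3 kHz mod fs = 6.1 kHz.
6.1 kHz > fs/2 = 4.55 kHz, folds to fs − 6.1 kHz = 3 kHz.

3 kHz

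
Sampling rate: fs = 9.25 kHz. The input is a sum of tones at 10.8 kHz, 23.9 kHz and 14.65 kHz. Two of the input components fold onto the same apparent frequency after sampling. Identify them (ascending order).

14.65 kHz, 23.9 kHz

fs/2 = 4.625 kHz.
10.8 kHz mod fs = 1.55 kHz.
1.55 kHz ≤ fs/2 = 4.625 kHz, appears at 1.55 kHz.
23.9 kHz mod fs = 5.4 kHz.
5.4 kHz > fs/2 = 4.625 kHz, folds to fs − 5.4 kHz = 3.85 kHz.
14.65 kHz mod fs = 5.4 kHz.
5.4 kHz > fs/2 = 4.625 kHz, folds to fs − 5.4 kHz = 3.85 kHz.
14.65 kHz and 23.9 kHz both map to 3.85 kHz.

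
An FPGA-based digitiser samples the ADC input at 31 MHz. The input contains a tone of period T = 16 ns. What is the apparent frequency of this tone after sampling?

0.5 MHz

T = 16 ns → f = 1/T = 62.5 MHz.
62.5 MHz mod fs = 0.5 MHz.
0.5 MHz ≤ fs/2 = 15.5 MHz, appears at 0.5 MHz.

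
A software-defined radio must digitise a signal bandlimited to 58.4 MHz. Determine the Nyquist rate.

116.8 MHz

Nyquist rate = 2 × 58.4 MHz = 116.8 MHz.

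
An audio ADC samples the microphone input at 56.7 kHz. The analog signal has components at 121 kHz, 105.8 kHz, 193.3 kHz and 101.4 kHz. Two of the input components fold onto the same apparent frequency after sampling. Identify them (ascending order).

105.8 kHz, 121 kHz

fs/2 = 28.35 kHz.
121 kHz mod fs = 7.6 kHz.
7.6 kHz ≤ fs/2 = 28.35 kHz, appears at 7.6 kHz.
105.8 kHz mod fs = 49.1 kHz.
49.1 kHz > fs/2 = 28.35 kHz, folds to fs − 49.1 kHz = 7.6 kHz.
193.3 kHz mod fs = 23.2 kHz.
23.2 kHz ≤ fs/2 = 28.35 kHz, appears at 23.2 kHz.
101.4 kHz mod fs = 44.7 kHz.
44.7 kHz > fs/2 = 28.35 kHz, folds to fs − 44.7 kHz = 12 kHz.
105.8 kHz and 121 kHz both map to 7.6 kHz.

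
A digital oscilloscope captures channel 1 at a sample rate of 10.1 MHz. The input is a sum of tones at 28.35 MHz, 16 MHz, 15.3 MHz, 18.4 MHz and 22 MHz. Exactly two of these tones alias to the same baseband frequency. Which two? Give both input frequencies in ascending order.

fs/2 = 5.05 MHz.
28.35 MHz mod fs = 8.15 MHz.
8.15 MHz > fs/2 = 5.05 MHz, folds to fs − 8.15 MHz = 1.95 MHz.
16 MHz mod fs = 5.9 MHz.
5.9 MHz > fs/2 = 5.05 MHz, folds to fs − 5.9 MHz = 4.2 MHz.
15.3 MHz mod fs = 5.2 MHz.
5.2 MHz > fs/2 = 5.05 MHz, folds to fs − 5.2 MHz = 4.9 MHz.
18.4 MHz mod fs = 8.3 MHz.
8.3 MHz > fs/2 = 5.05 MHz, folds to fs − 8.3 MHz = 1.8 MHz.
22 MHz mod fs = 1.8 MHz.
1.8 MHz ≤ fs/2 = 5.05 MHz, appears at 1.8 MHz.
18.4 MHz and 22 MHz both map to 1.8 MHz.

18.4 MHz, 22 MHz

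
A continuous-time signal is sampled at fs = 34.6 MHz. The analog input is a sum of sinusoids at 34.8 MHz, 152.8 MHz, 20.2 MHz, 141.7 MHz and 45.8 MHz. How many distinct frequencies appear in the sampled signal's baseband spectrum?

4

fs/2 = 17.3 MHz.
34.8 MHz mod fs = 0.2 MHz.
0.2 MHz ≤ fs/2 = 17.3 MHz, appears at 0.2 MHz.
152.8 MHz mod fs = 14.4 MHz.
14.4 MHz ≤ fs/2 = 17.3 MHz, appears at 14.4 MHz.
20.2 MHz > fs/2 = 17.3 MHz, folds to fs − 20.2 MHz = 14.4 MHz.
141.7 MHz mod fs = 3.3 MHz.
3.3 MHz ≤ fs/2 = 17.3 MHz, appears at 3.3 MHz.
45.8 MHz mod fs = 11.2 MHz.
11.2 MHz ≤ fs/2 = 17.3 MHz, appears at 11.2 MHz.
Distinct values: {0.2 MHz, 3.3 MHz, 11.2 MHz, 14.4 MHz} → 4.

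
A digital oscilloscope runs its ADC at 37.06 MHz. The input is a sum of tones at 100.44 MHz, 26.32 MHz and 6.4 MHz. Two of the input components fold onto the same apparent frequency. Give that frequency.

fs/2 = 18.53 MHz.
100.44 MHz mod fs = 26.32 MHz.
26.32 MHz > fs/2 = 18.53 MHz, folds to fs − 26.32 MHz = 10.74 MHz.
26.32 MHz > fs/2 = 18.53 MHz, folds to fs − 26.32 MHz = 10.74 MHz.
6.4 MHz ≤ fs/2 = 18.53 MHz, passes unchanged.
26.32 MHz and 100.44 MHz both map to 10.74 MHz.

10.74 MHz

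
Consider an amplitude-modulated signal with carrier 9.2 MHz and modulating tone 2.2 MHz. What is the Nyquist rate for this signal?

22.8 MHz

AM sidebands sit at fc ± fm = 7 MHz and 11.4 MHz.
Highest-frequency component: 11.4 MHz.
Nyquist rate = 2 × 11.4 MHz = 22.8 MHz.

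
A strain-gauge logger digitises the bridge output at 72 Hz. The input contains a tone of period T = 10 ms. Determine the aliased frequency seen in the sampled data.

28 Hz

T = 10 ms → f = 1/T = 100 Hz.
100 Hz mod fs = 28 Hz.
28 Hz ≤ fs/2 = 36 Hz, appears at 28 Hz.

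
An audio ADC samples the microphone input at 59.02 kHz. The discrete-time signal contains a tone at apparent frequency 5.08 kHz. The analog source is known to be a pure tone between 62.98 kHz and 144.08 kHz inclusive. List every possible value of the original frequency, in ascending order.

64.1 kHz, 112.96 kHz, 123.12 kHz

Frequencies that alias to 5.08 kHz are k·fs ± 5.08 kHz for integer k ≥ 0.
k=0: 5.08 kHz.
k=1: 53.94 kHz, 64.1 kHz.
k=2: 112.96 kHz, 123.12 kHz.
k=3: 171.98 kHz, 182.14 kHz.
Within [62.98 kHz, 144.08 kHz]: 64.1 kHz, 112.96 kHz, 123.12 kHz.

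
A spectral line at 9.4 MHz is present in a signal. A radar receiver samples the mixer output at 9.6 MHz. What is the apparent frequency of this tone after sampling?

0.2 MHz

9.4 MHz > fs/2 = 4.8 MHz, folds to fs − 9.4 MHz = 0.2 MHz.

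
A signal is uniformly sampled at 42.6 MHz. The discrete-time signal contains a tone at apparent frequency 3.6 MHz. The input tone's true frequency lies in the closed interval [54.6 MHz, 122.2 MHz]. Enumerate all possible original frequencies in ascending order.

Frequencies that alias to 3.6 MHz are k·fs ± 3.6 MHz for integer k ≥ 0.
k=0: 3.6 MHz.
k=1: 39 MHz, 46.2 MHz.
k=2: 81.6 MHz, 88.8 MHz.
k=3: 124.2 MHz, 131.4 MHz.
Within [54.6 MHz, 122.2 MHz]: 81.6 MHz, 88.8 MHz.

81.6 MHz, 88.8 MHz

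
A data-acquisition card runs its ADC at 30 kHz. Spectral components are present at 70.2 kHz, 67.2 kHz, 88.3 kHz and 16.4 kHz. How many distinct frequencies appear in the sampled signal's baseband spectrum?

fs/2 = 15 kHz.
70.2 kHz mod fs = 10.2 kHz.
10.2 kHz ≤ fs/2 = 15 kHz, appears at 10.2 kHz.
67.2 kHz mod fs = 7.2 kHz.
7.2 kHz ≤ fs/2 = 15 kHz, appears at 7.2 kHz.
88.3 kHz mod fs = 28.3 kHz.
28.3 kHz > fs/2 = 15 kHz, folds to fs − 28.3 kHz = 1.7 kHz.
16.4 kHz > fs/2 = 15 kHz, folds to fs − 16.4 kHz = 13.6 kHz.
Distinct values: {1.7 kHz, 7.2 kHz, 10.2 kHz, 13.6 kHz} → 4.

4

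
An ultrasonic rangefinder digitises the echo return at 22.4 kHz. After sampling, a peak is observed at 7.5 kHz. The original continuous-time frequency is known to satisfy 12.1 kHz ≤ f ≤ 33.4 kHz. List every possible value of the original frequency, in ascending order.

14.9 kHz, 29.9 kHz

Frequencies that alias to 7.5 kHz are k·fs ± 7.5 kHz for integer k ≥ 0.
k=0: 7.5 kHz.
k=1: 14.9 kHz, 29.9 kHz.
k=2: 37.3 kHz, 52.3 kHz.
Within [12.1 kHz, 33.4 kHz]: 14.9 kHz, 29.9 kHz.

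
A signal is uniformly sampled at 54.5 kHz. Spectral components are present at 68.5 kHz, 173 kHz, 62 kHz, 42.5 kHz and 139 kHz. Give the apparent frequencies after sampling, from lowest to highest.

fs/2 = 27.25 kHz.
68.5 kHz mod fs = 14 kHz.
14 kHz ≤ fs/2 = 27.25 kHz, appears at 14 kHz.
173 kHz mod fs = 9.5 kHz.
9.5 kHz ≤ fs/2 = 27.25 kHz, appears at 9.5 kHz.
62 kHz mod fs = 7.5 kHz.
7.5 kHz ≤ fs/2 = 27.25 kHz, appears at 7.5 kHz.
42.5 kHz > fs/2 = 27.25 kHz, folds to fs − 42.5 kHz = 12 kHz.
139 kHz mod fs = 30 kHz.
30 kHz > fs/2 = 27.25 kHz, folds to fs − 30 kHz = 24.5 kHz.
Distinct values: {7.5 kHz, 9.5 kHz, 12 kHz, 14 kHz, 24.5 kHz}.

7.5 kHz, 9.5 kHz, 12 kHz, 14 kHz, 24.5 kHz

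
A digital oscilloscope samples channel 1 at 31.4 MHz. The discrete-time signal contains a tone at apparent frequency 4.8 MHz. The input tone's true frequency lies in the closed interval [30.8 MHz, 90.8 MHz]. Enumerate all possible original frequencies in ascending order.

36.2 MHz, 58 MHz, 67.6 MHz, 89.4 MHz

Frequencies that alias to 4.8 MHz are k·fs ± 4.8 MHz for integer k ≥ 0.
k=0: 4.8 MHz.
k=1: 26.6 MHz, 36.2 MHz.
k=2: 58 MHz, 67.6 MHz.
k=3: 89.4 MHz, 99 MHz.
k=4: 120.8 MHz, 130.4 MHz.
Within [30.8 MHz, 90.8 MHz]: 36.2 MHz, 58 MHz, 67.6 MHz, 89.4 MHz.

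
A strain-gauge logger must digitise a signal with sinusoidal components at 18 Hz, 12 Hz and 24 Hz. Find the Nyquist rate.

Highest-frequency component: 24 Hz.
Nyquist rate = 2 × 24 Hz = 48 Hz.

48 Hz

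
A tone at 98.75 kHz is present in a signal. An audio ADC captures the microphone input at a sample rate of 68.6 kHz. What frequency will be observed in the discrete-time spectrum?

30.15 kHz

98.75 kHz mod fs = 30.15 kHz.
30.15 kHz ≤ fs/2 = 34.3 kHz, appears at 30.15 kHz.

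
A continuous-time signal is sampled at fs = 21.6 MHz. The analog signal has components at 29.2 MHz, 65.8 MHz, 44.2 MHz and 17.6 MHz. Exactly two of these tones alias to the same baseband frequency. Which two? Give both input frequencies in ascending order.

44.2 MHz, 65.8 MHz

fs/2 = 10.8 MHz.
29.2 MHz mod fs = 7.6 MHz.
7.6 MHz ≤ fs/2 = 10.8 MHz, appears at 7.6 MHz.
65.8 MHz mod fs = 1 MHz.
1 MHz ≤ fs/2 = 10.8 MHz, appears at 1 MHz.
44.2 MHz mod fs = 1 MHz.
1 MHz ≤ fs/2 = 10.8 MHz, appears at 1 MHz.
17.6 MHz > fs/2 = 10.8 MHz, folds to fs − 17.6 MHz = 4 MHz.
44.2 MHz and 65.8 MHz both map to 1 MHz.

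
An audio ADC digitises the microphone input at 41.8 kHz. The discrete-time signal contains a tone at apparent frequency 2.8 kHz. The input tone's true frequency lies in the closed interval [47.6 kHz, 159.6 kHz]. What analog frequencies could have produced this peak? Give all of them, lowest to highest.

Frequencies that alias to 2.8 kHz are k·fs ± 2.8 kHz for integer k ≥ 0.
k=0: 2.8 kHz.
k=1: 39 kHz, 44.6 kHz.
k=2: 80.8 kHz, 86.4 kHz.
k=3: 122.6 kHz, 128.2 kHz.
k=4: 164.4 kHz, 170 kHz.
Within [47.6 kHz, 159.6 kHz]: 80.8 kHz, 86.4 kHz, 122.6 kHz, 128.2 kHz.

80.8 kHz, 86.4 kHz, 122.6 kHz, 128.2 kHz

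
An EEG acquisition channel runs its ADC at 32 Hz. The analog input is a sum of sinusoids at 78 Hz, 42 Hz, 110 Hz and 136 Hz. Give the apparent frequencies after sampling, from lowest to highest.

8 Hz, 10 Hz, 14 Hz

fs/2 = 16 Hz.
78 Hz mod fs = 14 Hz.
14 Hz ≤ fs/2 = 16 Hz, appears at 14 Hz.
42 Hz mod fs = 10 Hz.
10 Hz ≤ fs/2 = 16 Hz, appears at 10 Hz.
110 Hz mod fs = 14 Hz.
14 Hz ≤ fs/2 = 16 Hz, appears at 14 Hz.
136 Hz mod fs = 8 Hz.
8 Hz ≤ fs/2 = 16 Hz, appears at 8 Hz.
Distinct values: {8 Hz, 10 Hz, 14 Hz}.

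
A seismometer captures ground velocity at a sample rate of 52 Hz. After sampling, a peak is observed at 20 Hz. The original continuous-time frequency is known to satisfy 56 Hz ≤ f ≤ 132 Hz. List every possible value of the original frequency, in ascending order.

72 Hz, 84 Hz, 124 Hz

Frequencies that alias to 20 Hz are k·fs ± 20 Hz for integer k ≥ 0.
k=0: 20 Hz.
k=1: 32 Hz, 72 Hz.
k=2: 84 Hz, 124 Hz.
k=3: 136 Hz, 176 Hz.
Within [56 Hz, 132 Hz]: 72 Hz, 84 Hz, 124 Hz.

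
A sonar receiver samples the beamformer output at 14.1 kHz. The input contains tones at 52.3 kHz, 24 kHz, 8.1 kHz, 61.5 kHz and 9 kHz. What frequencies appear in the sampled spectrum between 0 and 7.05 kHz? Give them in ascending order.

4.1 kHz, 4.2 kHz, 5.1 kHz, 6 kHz

fs/2 = 7.05 kHz.
52.3 kHz mod fs = 10 kHz.
10 kHz > fs/2 = 7.05 kHz, folds to fs − 10 kHz = 4.1 kHz.
24 kHz mod fs = 9.9 kHz.
9.9 kHz > fs/2 = 7.05 kHz, folds to fs − 9.9 kHz = 4.2 kHz.
8.1 kHz > fs/2 = 7.05 kHz, folds to fs − 8.1 kHz = 6 kHz.
61.5 kHz mod fs = 5.1 kHz.
5.1 kHz ≤ fs/2 = 7.05 kHz, appears at 5.1 kHz.
9 kHz > fs/2 = 7.05 kHz, folds to fs − 9 kHz = 5.1 kHz.
Distinct values: {4.1 kHz, 4.2 kHz, 5.1 kHz, 6 kHz}.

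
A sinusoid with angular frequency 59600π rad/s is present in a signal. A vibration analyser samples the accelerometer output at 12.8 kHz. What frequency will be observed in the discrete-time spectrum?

ω = 59600π rad/s → f = ω/(2π) = 29800 Hz = 29.8 kHz.
29.8 kHz mod fs = 4.2 kHz.
4.2 kHz ≤ fs/2 = 6.4 kHz, appears at 4.2 kHz.

4.2 kHz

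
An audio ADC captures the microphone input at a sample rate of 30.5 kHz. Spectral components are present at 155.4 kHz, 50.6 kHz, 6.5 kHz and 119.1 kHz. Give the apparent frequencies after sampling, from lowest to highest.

2.9 kHz, 6.5 kHz, 10.4 kHz

fs/2 = 15.25 kHz.
155.4 kHz mod fs = 2.9 kHz.
2.9 kHz ≤ fs/2 = 15.25 kHz, appears at 2.9 kHz.
50.6 kHz mod fs = 20.1 kHz.
20.1 kHz > fs/2 = 15.25 kHz, folds to fs − 20.1 kHz = 10.4 kHz.
6.5 kHz ≤ fs/2 = 15.25 kHz, passes unchanged.
119.1 kHz mod fs = 27.6 kHz.
27.6 kHz > fs/2 = 15.25 kHz, folds to fs − 27.6 kHz = 2.9 kHz.
Distinct values: {2.9 kHz, 6.5 kHz, 10.4 kHz}.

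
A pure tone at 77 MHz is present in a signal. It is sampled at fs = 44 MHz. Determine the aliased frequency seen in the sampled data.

11 MHz

77 MHz mod fs = 33 MHz.
33 MHz > fs/2 = 22 MHz, folds to fs − 33 MHz = 11 MHz.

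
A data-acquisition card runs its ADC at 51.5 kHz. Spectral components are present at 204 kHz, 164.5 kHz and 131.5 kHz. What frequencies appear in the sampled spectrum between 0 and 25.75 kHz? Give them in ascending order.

fs/2 = 25.75 kHz.
204 kHz mod fs = 49.5 kHz.
49.5 kHz > fs/2 = 25.75 kHz, folds to fs − 49.5 kHz = 2 kHz.
164.5 kHz mod fs = 10 kHz.
10 kHz ≤ fs/2 = 25.75 kHz, appears at 10 kHz.
131.5 kHz mod fs = 28.5 kHz.
28.5 kHz > fs/2 = 25.75 kHz, folds to fs − 28.5 kHz = 23 kHz.
Distinct values: {2 kHz, 10 kHz, 23 kHz}.

2 kHz, 10 kHz, 23 kHz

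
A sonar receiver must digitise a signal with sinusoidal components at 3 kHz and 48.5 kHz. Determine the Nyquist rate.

Highest-frequency component: 48.5 kHz.
Nyquist rate = 2 × 48.5 kHz = 97 kHz.

97 kHz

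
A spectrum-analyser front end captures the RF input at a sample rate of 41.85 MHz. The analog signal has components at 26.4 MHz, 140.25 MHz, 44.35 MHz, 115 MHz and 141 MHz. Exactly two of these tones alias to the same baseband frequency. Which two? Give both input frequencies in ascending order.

26.4 MHz, 141 MHz

fs/2 = 20.925 MHz.
26.4 MHz > fs/2 = 20.925 MHz, folds to fs − 26.4 MHz = 15.45 MHz.
140.25 MHz mod fs = 14.7 MHz.
14.7 MHz ≤ fs/2 = 20.925 MHz, appears at 14.7 MHz.
44.35 MHz mod fs = 2.5 MHz.
2.5 MHz ≤ fs/2 = 20.925 MHz, appears at 2.5 MHz.
115 MHz mod fs = 31.3 MHz.
31.3 MHz > fs/2 = 20.925 MHz, folds to fs − 31.3 MHz = 10.55 MHz.
141 MHz mod fs = 15.45 MHz.
15.45 MHz ≤ fs/2 = 20.925 MHz, appears at 15.45 MHz.
26.4 MHz and 141 MHz both map to 15.45 MHz.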